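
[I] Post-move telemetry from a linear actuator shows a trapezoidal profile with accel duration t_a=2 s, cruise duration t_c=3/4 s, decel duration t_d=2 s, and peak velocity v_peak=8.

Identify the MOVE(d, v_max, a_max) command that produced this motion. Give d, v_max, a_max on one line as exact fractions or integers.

a_max = 8/2 = 4
d_a = ½·8·2 = 8; d_c = 8·3/4 = 6
d = 2·8 + 6 = 22
t_c = 3/4 > 0 → v_max = v_peak = 8

d=22 v_max=8 a_max=4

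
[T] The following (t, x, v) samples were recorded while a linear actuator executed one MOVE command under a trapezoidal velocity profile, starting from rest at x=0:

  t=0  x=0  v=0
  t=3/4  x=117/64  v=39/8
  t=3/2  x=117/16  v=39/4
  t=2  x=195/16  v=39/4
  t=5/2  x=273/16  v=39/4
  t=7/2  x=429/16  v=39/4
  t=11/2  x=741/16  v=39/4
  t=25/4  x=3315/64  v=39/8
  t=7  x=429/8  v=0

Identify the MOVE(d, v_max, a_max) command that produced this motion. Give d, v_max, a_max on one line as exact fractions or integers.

final state: t=7, x=429/8, v=0 → d = 429/8
a_max = (39/8−0)/(3/4−0) = 13/2
max v = 39/4 over t∈[3/2,11/2] → v_max = 39/4
check: 39/4·(3/2+4) = 429/8 ✓

d=429/8 v_max=39/4 a_max=13/2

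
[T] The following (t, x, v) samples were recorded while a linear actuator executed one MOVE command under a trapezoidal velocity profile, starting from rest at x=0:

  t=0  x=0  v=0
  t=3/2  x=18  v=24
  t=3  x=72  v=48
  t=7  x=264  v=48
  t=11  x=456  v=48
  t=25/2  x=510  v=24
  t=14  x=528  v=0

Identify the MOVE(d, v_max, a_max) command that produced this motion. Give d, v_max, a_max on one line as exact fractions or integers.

final state: t=14, x=528, v=0 → d = 528
a_max = (24−0)/(3/2−0) = 16
max v = 48 over t∈[3,11] → v_max = 48
check: 48·(3+8) = 528 ✓

d=528 v_max=48 a_max=16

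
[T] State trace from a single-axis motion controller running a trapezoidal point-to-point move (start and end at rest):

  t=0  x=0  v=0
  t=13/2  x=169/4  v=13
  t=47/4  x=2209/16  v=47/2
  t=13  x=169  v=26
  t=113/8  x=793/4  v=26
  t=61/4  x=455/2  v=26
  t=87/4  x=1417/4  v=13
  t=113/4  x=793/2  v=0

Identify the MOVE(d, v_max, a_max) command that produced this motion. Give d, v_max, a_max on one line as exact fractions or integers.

d=793/2 v_max=26 a_max=2

final state: t=113/4, x=793/2, v=0 → d = 793/2
a_max = (13−0)/(13/2−0) = 2
max v = 26 over t∈[13,61/4] → v_max = 26
check: 26·(13+9/4) = 793/2 ✓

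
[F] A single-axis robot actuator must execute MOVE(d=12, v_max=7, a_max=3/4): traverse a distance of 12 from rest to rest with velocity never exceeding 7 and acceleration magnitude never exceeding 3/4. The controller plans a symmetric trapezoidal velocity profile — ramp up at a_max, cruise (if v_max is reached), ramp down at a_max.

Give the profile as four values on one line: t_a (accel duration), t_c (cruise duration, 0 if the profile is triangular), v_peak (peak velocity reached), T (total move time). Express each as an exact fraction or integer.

t_a=4 t_c=0 v_peak=3 T=8

vₘ²/aₘ = 7²/(3/4) = 196/3
12 < 196/3 → triangular
v_peak = √(12·3/4) = √9 = 3
t_a = 3/(3/4) = 4; t_c = 0
T = 2·4 = 8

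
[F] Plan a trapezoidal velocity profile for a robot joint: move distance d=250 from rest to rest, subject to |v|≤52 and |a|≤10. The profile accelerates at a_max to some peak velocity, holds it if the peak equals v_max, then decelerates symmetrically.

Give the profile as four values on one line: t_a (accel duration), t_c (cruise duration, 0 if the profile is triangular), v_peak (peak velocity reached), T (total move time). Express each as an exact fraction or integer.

v_max²/a_max = 52²/10 = 1352/5
250 < 1352/5 ⇒ no cruise
v_peak = √(250·10) = √2500 = 50
t_a = 50/10 = 5; t_c = 0
T = 2·5 = 10

t_a=5 t_c=0 v_peak=50 T=10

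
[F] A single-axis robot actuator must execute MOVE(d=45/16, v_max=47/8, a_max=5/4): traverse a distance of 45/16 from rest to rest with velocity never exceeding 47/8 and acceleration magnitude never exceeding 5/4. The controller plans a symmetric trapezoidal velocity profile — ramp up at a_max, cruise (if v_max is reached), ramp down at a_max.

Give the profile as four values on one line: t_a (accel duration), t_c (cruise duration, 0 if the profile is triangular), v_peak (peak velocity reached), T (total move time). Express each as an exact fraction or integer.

t_a=3/2 t_c=0 v_peak=15/8 T=3

(v_max)²/a_max = (47/8)²/(5/4) = 2209/80
45/16 < 2209/80 → triangular
v_peak = √(45/16·5/4) = √(225/64) = 15/8
t_a = (15/8)/(5/4) = 3/2; t_c = 0
T = 2·3/2 = 3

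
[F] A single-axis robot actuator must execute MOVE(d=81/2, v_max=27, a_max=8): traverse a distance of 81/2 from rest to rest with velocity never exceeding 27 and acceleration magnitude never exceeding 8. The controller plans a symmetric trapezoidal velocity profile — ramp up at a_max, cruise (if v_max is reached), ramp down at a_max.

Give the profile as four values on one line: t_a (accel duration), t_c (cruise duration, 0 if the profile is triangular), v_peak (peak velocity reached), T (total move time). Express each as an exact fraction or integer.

t_a=9/4 t_c=0 v_peak=18 T=9/2

v_max²/a_max = 27²/8 = 729/8
81/2 < 729/8 → triangular
v_peak = √(81/2·8) = √324 = 18
t_a = 18/8 = 9/4; t_c = 0
T = 2·9/4 = 9/2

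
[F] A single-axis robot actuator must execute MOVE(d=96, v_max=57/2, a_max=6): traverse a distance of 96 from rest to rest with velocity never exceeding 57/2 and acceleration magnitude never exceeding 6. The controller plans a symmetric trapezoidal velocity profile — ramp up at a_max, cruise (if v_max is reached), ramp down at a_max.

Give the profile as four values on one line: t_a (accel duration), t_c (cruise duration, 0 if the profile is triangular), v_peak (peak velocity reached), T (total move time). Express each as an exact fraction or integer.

t_a=4 t_c=0 v_peak=24 T=8

vₘ²/aₘ = (57/2)²/6 = 1083/8
96 < 1083/8 so t_c = 0
v_peak = √(96·6) = √576 = 24
t_a = 24/6 = 4; t_c = 0
T = 2·4 = 8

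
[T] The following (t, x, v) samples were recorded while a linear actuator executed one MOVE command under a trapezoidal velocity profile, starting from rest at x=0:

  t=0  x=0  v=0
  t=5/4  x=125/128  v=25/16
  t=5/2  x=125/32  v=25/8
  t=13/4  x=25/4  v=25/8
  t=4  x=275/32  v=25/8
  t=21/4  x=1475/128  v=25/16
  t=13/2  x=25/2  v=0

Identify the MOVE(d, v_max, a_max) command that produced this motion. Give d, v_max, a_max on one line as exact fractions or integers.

final state: t=13/2, x=25/2, v=0 → d = 25/2
a_max = (25/16−0)/(5/4−0) = 5/4
max v = 25/8 over t∈[5/2,4] → v_max = 25/8
check: 25/8·(5/2+3/2) = 25/2 ✓

d=25/2 v_max=25/8 a_max=5/4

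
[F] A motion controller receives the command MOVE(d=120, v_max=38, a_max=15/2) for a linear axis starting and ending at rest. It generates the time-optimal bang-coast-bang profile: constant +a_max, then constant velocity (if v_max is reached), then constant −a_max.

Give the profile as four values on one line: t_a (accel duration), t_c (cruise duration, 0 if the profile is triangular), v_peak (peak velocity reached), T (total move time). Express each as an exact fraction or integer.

v_max²/a_max = 38²/(15/2) = 2888/15
120 < 2888/15 ⇒ no cruise
v_peak = √(120·15/2) = √900 = 30
t_a = 30/(15/2) = 4; t_c = 0
T = 2·4 = 8

t_a=4 t_c=0 v_peak=30 T=8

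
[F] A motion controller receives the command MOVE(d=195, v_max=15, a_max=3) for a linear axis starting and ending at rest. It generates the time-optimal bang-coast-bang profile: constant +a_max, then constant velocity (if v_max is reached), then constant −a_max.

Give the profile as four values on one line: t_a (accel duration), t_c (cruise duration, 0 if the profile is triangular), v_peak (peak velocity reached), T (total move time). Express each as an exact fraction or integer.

t_a=5 t_c=8 v_peak=15 T=18

(v_max)²/a_max = 15²/3 = 75
195 ≥ 75 ⇒ cruise phase
t_a = 15/3 = 5; v_peak = 15
d_cruise = 195 − 75 = 120; t_c = 120/15 = 8
T = 2·5 + 8 = 18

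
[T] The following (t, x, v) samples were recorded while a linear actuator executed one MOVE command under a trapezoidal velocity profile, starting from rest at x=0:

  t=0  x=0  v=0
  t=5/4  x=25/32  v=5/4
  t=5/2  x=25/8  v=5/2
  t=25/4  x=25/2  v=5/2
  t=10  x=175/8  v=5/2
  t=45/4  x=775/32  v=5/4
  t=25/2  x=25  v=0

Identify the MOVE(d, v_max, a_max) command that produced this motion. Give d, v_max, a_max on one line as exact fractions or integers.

final state: t=25/2, x=25, v=0 → d = 25
a_max = (5/4−0)/(5/4−0) = 1
max v = 5/2 over t∈[5/2,10] → v_max = 5/2
check: 5/2·(5/2+15/2) = 25 ✓

d=25 v_max=5/2 a_max=1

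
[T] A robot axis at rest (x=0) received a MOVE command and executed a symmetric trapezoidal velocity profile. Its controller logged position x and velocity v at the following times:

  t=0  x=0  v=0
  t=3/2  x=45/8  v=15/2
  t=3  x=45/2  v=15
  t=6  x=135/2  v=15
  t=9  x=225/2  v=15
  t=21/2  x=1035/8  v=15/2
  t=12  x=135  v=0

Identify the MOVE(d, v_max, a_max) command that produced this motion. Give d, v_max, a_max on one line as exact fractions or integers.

final state: t=12, x=135, v=0 → d = 135
a_max = (15/2−0)/(3/2−0) = 5
max v = 15 over t∈[3,9] → v_max = 15
check: 15·(3+6) = 135 ✓

d=135 v_max=15 a_max=5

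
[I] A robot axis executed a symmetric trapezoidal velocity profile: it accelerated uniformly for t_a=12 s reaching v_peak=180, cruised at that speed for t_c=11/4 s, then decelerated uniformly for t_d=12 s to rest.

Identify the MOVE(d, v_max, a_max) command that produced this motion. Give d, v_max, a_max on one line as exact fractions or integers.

a_max = 180/12 = 15
d_a = ½·180·12 = 1080; d_c = 180·11/4 = 495
d = 2·1080 + 495 = 2655
t_c = 11/4 > 0 → v_max = v_peak = 180

d=2655 v_max=180 a_max=15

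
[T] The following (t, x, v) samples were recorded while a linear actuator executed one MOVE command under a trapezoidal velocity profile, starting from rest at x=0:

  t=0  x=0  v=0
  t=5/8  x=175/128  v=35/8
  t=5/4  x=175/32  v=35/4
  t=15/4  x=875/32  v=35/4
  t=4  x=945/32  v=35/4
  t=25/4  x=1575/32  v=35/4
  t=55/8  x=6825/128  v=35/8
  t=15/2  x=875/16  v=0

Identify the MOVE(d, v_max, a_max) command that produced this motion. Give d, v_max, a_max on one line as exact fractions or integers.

d=875/16 v_max=35/4 a_max=7

final state: t=15/2, x=875/16, v=0 → d = 875/16
a_max = (35/8−0)/(5/8−0) = 7
max v = 35/4 over t∈[5/4,25/4] → v_max = 35/4
check: 35/4·(5/4+5) = 875/16 ✓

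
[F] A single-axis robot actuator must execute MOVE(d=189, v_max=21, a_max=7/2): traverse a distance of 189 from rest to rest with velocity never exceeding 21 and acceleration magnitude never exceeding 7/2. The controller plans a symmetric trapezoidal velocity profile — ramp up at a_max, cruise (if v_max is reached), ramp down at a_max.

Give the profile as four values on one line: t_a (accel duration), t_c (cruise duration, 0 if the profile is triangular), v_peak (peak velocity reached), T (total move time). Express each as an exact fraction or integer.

t_a=6 t_c=3 v_peak=21 T=15

vₘ²/aₘ = 21²/(7/2) = 126
189 ≥ 126 → trapezoidal
t_a = 21/(7/2) = 6; v_peak = 21
d_cruise = 189 − 126 = 63; t_c = 63/21 = 3
T = 2·6 + 3 = 15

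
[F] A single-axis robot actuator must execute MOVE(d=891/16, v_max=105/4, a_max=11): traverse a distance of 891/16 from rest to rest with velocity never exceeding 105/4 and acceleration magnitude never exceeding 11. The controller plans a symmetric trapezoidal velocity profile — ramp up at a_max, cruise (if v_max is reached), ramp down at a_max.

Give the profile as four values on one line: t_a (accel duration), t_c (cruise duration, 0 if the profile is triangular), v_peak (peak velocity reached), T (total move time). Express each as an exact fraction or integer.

vₘ²/aₘ = (105/4)²/11 = 11025/176
891/16 < 11025/176 ⇒ no cruise
v_peak = √(891/16·11) = √(9801/16) = 99/4
t_a = (99/4)/11 = 9/4; t_c = 0
T = 2·9/4 = 9/2

t_a=9/4 t_c=0 v_peak=99/4 T=9/2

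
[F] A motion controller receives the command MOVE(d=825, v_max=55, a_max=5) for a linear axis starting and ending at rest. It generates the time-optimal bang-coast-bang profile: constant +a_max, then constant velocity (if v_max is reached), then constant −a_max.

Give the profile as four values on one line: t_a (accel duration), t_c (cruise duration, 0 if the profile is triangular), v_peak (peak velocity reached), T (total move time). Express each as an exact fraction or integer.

t_a=11 t_c=4 v_peak=55 T=26

v_max²/a_max = 55²/5 = 605
825 ≥ 605 ⇒ cruise phase
t_a = 55/5 = 11; v_peak = 55
d_cruise = 825 − 605 = 220; t_c = 220/55 = 4
T = 2·11 + 4 = 26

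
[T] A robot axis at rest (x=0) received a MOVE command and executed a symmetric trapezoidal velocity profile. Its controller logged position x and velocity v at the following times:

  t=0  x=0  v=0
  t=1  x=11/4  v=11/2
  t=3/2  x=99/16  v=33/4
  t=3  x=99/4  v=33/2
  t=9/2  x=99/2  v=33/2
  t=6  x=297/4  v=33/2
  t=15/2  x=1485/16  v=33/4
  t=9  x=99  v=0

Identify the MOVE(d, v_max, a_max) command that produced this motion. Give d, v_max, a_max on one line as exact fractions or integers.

d=99 v_max=33/2 a_max=11/2

final state: t=9, x=99, v=0 → d = 99
a_max = (11/2−0)/(1−0) = 11/2
max v = 33/2 over t∈[3,6] → v_max = 33/2
check: 33/2·(3+3) = 99 ✓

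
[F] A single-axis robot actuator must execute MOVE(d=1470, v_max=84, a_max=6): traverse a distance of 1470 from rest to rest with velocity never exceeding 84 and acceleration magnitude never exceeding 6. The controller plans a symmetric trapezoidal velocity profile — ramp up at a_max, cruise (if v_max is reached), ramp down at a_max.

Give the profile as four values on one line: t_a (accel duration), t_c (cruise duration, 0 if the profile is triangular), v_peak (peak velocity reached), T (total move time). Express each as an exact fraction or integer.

t_a=14 t_c=7/2 v_peak=84 T=63/2

v_max²/a_max = 84²/6 = 1176
1470 ≥ 1176 ⇒ cruise phase
t_a = 84/6 = 14; v_peak = 84
d_cruise = 1470 − 1176 = 294; t_c = 294/84 = 7/2
T = 2·14 + 7/2 = 63/2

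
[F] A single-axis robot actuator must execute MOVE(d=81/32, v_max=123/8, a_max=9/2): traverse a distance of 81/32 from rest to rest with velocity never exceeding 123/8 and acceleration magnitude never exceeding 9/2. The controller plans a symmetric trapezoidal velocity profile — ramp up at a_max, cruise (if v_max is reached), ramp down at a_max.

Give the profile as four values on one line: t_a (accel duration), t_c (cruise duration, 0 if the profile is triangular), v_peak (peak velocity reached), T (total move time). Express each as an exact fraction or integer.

t_a=3/4 t_c=0 v_peak=27/8 T=3/2

v_max²/a_max = (123/8)²/(9/2) = 1681/32
81/32 < 1681/32 ⇒ no cruise
v_peak = √(81/32·9/2) = √(729/64) = 27/8
t_a = (27/8)/(9/2) = 3/4; t_c = 0
T = 2·3/4 = 3/2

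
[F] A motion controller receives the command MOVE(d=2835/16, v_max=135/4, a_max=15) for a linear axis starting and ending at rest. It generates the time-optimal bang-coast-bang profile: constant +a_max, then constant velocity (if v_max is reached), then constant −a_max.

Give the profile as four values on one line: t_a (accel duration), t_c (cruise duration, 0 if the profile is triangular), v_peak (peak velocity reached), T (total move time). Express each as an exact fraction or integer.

vₘ²/aₘ = (135/4)²/15 = 1215/16
2835/16 ≥ 1215/16 ⇒ cruise phase
t_a = (135/4)/15 = 9/4; v_peak = 135/4
d_cruise = 2835/16 − 1215/16 = 405/4; t_c = (405/4)/(135/4) = 3
T = 2·9/4 + 3 = 15/2

t_a=9/4 t_c=3 v_peak=135/4 T=15/2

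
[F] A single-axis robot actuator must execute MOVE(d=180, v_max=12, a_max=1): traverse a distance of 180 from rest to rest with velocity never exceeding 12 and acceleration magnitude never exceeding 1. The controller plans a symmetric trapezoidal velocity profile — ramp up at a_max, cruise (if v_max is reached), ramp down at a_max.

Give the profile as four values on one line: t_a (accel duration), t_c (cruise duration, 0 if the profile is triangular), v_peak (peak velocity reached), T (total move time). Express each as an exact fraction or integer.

t_a=12 t_c=3 v_peak=12 T=27

v_max²/a_max = 12²/1 = 144
180 ≥ 144 so v_max reached
t_a = 12/1 = 12; v_peak = 12
d_cruise = 180 − 144 = 36; t_c = 36/12 = 3
T = 2·12 + 3 = 27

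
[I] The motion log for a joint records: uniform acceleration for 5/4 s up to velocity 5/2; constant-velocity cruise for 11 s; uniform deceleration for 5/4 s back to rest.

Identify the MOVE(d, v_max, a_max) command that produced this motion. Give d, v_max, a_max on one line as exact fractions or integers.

a_max = (5/2)/(5/4) = 2
d_a = ½·5/2·5/4 = 25/16; d_c = 5/2·11 = 55/2
d = 2·25/16 + 55/2 = 245/8
t_c = 11 > 0 → v_max = v_peak = 5/2

d=245/8 v_max=5/2 a_max=2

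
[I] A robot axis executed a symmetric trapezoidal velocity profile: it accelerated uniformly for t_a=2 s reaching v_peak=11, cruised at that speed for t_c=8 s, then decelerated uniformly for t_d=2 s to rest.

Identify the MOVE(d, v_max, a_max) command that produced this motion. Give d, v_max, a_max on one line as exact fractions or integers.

a_max = 11/2
d_a = ½·11·2 = 11; d_c = 11·8 = 88
d = 2·11 + 88 = 110
t_c = 8 > 0 → v_max = v_peak = 11

d=110 v_max=11 a_max=11/2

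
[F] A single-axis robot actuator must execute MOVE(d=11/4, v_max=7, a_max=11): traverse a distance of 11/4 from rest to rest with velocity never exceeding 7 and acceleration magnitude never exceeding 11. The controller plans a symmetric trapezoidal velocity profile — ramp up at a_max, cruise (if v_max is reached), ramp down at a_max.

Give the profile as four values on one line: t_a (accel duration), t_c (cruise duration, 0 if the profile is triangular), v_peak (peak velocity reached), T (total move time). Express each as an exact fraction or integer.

vₘ²/aₘ = 7²/11 = 49/11
11/4 < 49/11 → triangular
v_peak = √(11/4·11) = √(121/4) = 11/2
t_a = (11/2)/11 = 1/2; t_c = 0
T = 2·1/2 = 1

t_a=1/2 t_c=0 v_peak=11/2 T=1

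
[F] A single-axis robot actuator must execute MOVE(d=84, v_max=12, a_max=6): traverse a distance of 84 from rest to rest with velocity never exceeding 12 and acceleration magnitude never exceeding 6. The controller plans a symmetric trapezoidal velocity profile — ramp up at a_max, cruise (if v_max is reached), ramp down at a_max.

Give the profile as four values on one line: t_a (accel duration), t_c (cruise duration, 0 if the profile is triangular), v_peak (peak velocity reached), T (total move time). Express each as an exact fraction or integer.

(v_max)²/a_max = 12²/6 = 24
84 ≥ 24 so v_max reached
t_a = 12/6 = 2; v_peak = 12
d_cruise = 84 − 24 = 60; t_c = 60/12 = 5
T = 2·2 + 5 = 9

t_a=2 t_c=5 v_peak=12 T=9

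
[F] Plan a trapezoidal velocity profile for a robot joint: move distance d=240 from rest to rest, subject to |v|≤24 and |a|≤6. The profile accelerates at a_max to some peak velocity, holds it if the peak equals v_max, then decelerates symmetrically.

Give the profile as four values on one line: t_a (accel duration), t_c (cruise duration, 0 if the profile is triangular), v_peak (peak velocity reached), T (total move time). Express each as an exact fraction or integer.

(v_max)²/a_max = 24²/6 = 96
240 ≥ 96 so v_max reached
t_a = 24/6 = 4; v_peak = 24
d_cruise = 240 − 96 = 144; t_c = 144/24 = 6
T = 2·4 + 6 = 14

t_a=4 t_c=6 v_peak=24 T=14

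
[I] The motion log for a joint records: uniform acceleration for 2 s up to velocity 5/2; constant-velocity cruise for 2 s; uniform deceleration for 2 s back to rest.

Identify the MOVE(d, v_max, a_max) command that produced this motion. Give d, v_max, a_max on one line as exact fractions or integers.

d=10 v_max=5/2 a_max=5/4

a_max = (5/2)/2 = 5/4
d_a = ½·5/2·2 = 5/2; d_c = 5/2·2 = 5
d = 2·5/2 + 5 = 10
t_c = 2 > 0 so v_max = 5/2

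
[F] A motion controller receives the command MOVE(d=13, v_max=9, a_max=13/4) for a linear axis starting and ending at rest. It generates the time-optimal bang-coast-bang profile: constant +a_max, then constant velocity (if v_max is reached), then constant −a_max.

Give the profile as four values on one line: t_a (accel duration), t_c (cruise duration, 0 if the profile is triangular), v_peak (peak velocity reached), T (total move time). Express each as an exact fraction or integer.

t_a=2 t_c=0 v_peak=13/2 T=4

v_max²/a_max = 9²/(13/4) = 324/13
13 < 324/13 → triangular
v_peak = √(13·13/4) = √(169/4) = 13/2
t_a = (13/2)/(13/4) = 2; t_c = 0
T = 2·2 = 4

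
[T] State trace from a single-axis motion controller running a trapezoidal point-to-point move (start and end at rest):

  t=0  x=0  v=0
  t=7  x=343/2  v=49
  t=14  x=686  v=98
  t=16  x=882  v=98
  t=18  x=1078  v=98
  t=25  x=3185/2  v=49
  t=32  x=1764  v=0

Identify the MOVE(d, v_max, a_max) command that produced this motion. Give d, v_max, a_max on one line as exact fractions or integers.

d=1764 v_max=98 a_max=7

final state: t=32, x=1764, v=0 → d = 1764
a_max = (49−0)/(7−0) = 7
max v = 98 over t∈[14,18] → v_max = 98
check: 98·(14+4) = 1764 ✓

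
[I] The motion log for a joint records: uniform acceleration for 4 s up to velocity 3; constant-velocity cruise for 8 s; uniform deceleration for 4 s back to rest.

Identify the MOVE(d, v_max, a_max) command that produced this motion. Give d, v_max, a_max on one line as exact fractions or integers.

d=36 v_max=3 a_max=3/4

a_max = 3/4
d_a = ½·3·4 = 6; d_c = 3·8 = 24
d = 2·6 + 24 = 36
t_c = 8 > 0 → v_max = v_peak = 3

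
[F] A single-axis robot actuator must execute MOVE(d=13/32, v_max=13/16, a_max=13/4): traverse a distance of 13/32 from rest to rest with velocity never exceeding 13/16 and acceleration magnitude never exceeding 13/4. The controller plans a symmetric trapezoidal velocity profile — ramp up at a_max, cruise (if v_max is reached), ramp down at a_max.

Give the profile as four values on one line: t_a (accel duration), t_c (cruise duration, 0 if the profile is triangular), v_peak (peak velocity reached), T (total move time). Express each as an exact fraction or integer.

(v_max)²/a_max = (13/16)²/(13/4) = 13/64
13/32 ≥ 13/64 → trapezoidal
t_a = (13/16)/(13/4) = 1/4; v_peak = 13/16
d_cruise = 13/32 − 13/64 = 13/64; t_c = (13/64)/(13/16) = 1/4
T = 2·1/4 + 1/4 = 3/4

t_a=1/4 t_c=1/4 v_peak=13/16 T=3/4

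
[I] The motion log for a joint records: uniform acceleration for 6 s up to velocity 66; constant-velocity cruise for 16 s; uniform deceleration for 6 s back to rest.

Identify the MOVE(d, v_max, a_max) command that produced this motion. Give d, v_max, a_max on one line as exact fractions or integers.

d=1452 v_max=66 a_max=11

a_max = 66/6 = 11
d_a = ½·66·6 = 198; d_c = 66·16 = 1056
d = 2·198 + 1056 = 1452
t_c = 16 > 0 → v_max = v_peak = 66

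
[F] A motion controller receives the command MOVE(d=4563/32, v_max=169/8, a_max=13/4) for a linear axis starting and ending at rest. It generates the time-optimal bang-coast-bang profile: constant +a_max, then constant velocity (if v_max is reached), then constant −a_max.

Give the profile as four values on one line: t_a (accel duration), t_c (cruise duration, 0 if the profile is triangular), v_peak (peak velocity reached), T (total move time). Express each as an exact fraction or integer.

t_a=13/2 t_c=1/4 v_peak=169/8 T=53/4

(v_max)²/a_max = (169/8)²/(13/4) = 2197/16
4563/32 ≥ 2197/16 ⇒ cruise phase
t_a = (169/8)/(13/4) = 13/2; v_peak = 169/8
d_cruise = 4563/32 − 2197/16 = 169/32; t_c = (169/32)/(169/8) = 1/4
T = 2·13/2 + 1/4 = 53/4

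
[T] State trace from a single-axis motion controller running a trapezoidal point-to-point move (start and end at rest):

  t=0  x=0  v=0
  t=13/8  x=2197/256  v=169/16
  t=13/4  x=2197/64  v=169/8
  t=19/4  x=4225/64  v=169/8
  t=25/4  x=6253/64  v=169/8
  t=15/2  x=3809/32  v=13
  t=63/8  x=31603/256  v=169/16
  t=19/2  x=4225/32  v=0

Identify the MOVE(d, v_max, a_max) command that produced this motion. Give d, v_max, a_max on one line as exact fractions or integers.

d=4225/32 v_max=169/8 a_max=13/2

final state: t=19/2, x=4225/32, v=0 → d = 4225/32
a_max = (169/16−0)/(13/8−0) = 13/2
max v = 169/8 over t∈[13/4,25/4] → v_max = 169/8
check: 169/8·(13/4+3) = 4225/32 ✓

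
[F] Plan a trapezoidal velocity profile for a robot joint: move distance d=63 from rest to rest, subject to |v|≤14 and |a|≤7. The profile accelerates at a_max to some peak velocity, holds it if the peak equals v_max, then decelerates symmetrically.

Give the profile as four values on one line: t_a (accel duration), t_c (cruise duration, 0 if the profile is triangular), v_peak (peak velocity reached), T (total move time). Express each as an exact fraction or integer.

(v_max)²/a_max = 14²/7 = 28
63 ≥ 28 → trapezoidal
t_a = 14/7 = 2; v_peak = 14
d_cruise = 63 − 28 = 35; t_c = 35/14 = 5/2
T = 2·2 + 5/2 = 13/2

t_a=2 t_c=5/2 v_peak=14 T=13/2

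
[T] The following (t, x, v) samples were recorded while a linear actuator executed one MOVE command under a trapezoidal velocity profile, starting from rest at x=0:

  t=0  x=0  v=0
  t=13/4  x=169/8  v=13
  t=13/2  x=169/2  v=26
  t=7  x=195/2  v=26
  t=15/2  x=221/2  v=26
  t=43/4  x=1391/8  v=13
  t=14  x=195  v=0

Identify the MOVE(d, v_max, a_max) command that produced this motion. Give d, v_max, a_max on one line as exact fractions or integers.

final state: t=14, x=195, v=0 → d = 195
a_max = (13−0)/(13/4−0) = 4
max v = 26 over t∈[13/2,15/2] → v_max = 26
check: 26·(13/2+1) = 195 ✓

d=195 v_max=26 a_max=4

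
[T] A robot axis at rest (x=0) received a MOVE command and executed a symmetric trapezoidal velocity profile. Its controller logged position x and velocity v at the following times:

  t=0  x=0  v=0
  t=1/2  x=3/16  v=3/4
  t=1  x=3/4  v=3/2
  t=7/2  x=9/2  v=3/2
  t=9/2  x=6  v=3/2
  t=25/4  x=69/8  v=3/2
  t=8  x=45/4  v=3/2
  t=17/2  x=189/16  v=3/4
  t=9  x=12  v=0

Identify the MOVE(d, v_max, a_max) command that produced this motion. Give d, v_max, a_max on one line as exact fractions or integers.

d=12 v_max=3/2 a_max=3/2

final state: t=9, x=12, v=0 → d = 12
a_max = (3/4−0)/(1/2−0) = 3/2
max v = 3/2 over t∈[1,8] → v_max = 3/2
check: 3/2·(1+7) = 12 ✓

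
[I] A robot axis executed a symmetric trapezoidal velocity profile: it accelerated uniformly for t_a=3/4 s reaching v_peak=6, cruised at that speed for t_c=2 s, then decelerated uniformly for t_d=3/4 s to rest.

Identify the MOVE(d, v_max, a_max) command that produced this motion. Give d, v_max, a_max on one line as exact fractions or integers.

d=33/2 v_max=6 a_max=8

a_max = 6/(3/4) = 8
d_a = ½·6·3/4 = 9/4; d_c = 6·2 = 12
d = 2·9/4 + 12 = 33/2
t_c = 2 > 0 ⇒ limit active, v_max = 6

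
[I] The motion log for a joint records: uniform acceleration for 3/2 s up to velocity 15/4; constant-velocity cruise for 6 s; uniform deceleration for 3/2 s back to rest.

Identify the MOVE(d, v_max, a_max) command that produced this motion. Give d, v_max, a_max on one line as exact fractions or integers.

d=225/8 v_max=15/4 a_max=5/2

a_max = (15/4)/(3/2) = 5/2
d_a = ½·15/4·3/2 = 45/16; d_c = 15/4·6 = 45/2
d = 2·45/16 + 45/2 = 225/8
t_c = 6 > 0 ⇒ limit active, v_max = 15/4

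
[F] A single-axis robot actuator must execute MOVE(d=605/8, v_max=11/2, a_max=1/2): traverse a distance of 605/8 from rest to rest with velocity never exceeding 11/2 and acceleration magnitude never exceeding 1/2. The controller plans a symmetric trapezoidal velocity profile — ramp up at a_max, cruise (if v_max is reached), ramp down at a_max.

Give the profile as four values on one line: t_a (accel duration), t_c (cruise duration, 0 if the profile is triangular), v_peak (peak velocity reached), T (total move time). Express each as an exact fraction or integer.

v_max²/a_max = (11/2)²/(1/2) = 121/2
605/8 ≥ 121/2 ⇒ cruise phase
t_a = (11/2)/(1/2) = 11; v_peak = 11/2
d_cruise = 605/8 − 121/2 = 121/8; t_c = (121/8)/(11/2) = 11/4
T = 2·11 + 11/4 = 99/4

t_a=11 t_c=11/4 v_peak=11/2 T=99/4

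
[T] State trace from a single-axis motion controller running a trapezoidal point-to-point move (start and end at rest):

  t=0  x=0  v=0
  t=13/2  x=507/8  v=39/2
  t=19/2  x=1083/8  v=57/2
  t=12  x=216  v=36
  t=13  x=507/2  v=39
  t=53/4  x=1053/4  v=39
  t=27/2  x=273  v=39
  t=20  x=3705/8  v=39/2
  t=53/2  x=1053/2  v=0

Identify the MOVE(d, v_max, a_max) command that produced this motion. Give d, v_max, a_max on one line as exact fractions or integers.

d=1053/2 v_max=39 a_max=3

final state: t=53/2, x=1053/2, v=0 → d = 1053/2
a_max = (39/2−0)/(13/2−0) = 3
max v = 39 over t∈[13,27/2] → v_max = 39
check: 39·(13+1/2) = 1053/2 ✓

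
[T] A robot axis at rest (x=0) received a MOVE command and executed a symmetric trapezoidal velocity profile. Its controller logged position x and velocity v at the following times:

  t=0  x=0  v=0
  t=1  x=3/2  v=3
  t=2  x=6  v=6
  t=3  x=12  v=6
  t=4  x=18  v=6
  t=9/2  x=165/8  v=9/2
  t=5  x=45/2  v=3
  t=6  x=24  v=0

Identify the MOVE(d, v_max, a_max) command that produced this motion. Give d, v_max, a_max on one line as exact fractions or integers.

final state: t=6, x=24, v=0 → d = 24
a_max = (3−0)/(1−0) = 3
max v = 6 over t∈[2,4] → v_max = 6
check: 6·(2+2) = 24 ✓

d=24 v_max=6 a_max=3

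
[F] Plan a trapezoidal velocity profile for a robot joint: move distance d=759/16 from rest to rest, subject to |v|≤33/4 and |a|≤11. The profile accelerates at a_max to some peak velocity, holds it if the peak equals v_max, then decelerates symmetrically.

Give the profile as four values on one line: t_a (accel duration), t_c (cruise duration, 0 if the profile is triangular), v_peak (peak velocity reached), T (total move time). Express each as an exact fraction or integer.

t_a=3/4 t_c=5 v_peak=33/4 T=13/2

vₘ²/aₘ = (33/4)²/11 = 99/16
759/16 ≥ 99/16 ⇒ cruise phase
t_a = (33/4)/11 = 3/4; v_peak = 33/4
d_cruise = 759/16 − 99/16 = 165/4; t_c = (165/4)/(33/4) = 5
T = 2·3/4 + 5 = 13/2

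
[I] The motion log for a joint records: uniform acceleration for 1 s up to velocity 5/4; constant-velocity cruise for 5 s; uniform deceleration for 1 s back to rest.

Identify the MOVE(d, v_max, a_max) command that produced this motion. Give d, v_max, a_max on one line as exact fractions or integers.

d=15/2 v_max=5/4 a_max=5/4

a_max = (5/4)/1 = 5/4
d_a = ½·5/4·1 = 5/8; d_c = 5/4·5 = 25/4
d = 2·5/8 + 25/4 = 15/2
t_c = 5 > 0 so v_max = 5/4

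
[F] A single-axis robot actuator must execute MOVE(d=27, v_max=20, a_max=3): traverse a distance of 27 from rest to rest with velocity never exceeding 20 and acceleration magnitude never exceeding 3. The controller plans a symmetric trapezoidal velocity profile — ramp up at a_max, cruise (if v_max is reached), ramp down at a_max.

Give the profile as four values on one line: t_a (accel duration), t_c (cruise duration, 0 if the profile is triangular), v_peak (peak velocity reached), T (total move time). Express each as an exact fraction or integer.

t_a=3 t_c=0 v_peak=9 T=6

(v_max)²/a_max = 20²/3 = 400/3
27 < 400/3 → triangular
v_peak = √(27·3) = √81 = 9
t_a = 9/3 = 3; t_c = 0
T = 2·3 = 6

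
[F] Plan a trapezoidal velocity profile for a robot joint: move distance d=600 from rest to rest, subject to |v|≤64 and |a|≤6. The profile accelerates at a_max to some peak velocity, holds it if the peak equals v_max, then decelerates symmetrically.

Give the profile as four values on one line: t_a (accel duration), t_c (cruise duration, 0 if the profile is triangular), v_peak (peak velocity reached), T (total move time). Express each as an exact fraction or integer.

t_a=10 t_c=0 v_peak=60 T=20

vₘ²/aₘ = 64²/6 = 2048/3
600 < 2048/3 ⇒ no cruise
v_peak = √(600·6) = √3600 = 60
t_a = 60/6 = 10; t_c = 0
T = 2·10 = 20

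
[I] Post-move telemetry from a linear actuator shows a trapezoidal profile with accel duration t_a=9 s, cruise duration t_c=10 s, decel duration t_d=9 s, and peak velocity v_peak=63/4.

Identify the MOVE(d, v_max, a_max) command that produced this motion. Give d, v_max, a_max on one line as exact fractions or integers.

a_max = (63/4)/9 = 7/4
d_a = ½·63/4·9 = 567/8; d_c = 63/4·10 = 315/2
d = 2·567/8 + 315/2 = 1197/4
t_c = 10 > 0 so v_max = 63/4

d=1197/4 v_max=63/4 a_max=7/4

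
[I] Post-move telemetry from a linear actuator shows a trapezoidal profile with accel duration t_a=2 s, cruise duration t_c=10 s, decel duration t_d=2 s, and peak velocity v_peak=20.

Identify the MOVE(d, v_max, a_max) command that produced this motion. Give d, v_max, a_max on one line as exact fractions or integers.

a_max = 20/2 = 10
d_a = ½·20·2 = 20; d_c = 20·10 = 200
d = 2·20 + 200 = 240
t_c = 10 > 0 ⇒ limit active, v_max = 20

d=240 v_max=20 a_max=10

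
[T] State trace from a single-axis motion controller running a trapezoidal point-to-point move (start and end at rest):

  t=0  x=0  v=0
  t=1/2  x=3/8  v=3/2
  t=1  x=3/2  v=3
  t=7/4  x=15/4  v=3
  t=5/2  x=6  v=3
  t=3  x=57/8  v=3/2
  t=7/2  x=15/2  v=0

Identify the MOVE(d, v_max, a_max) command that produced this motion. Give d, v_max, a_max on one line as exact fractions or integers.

final state: t=7/2, x=15/2, v=0 → d = 15/2
a_max = (3/2−0)/(1/2−0) = 3
max v = 3 over t∈[1,5/2] → v_max = 3
check: 3·(1+3/2) = 15/2 ✓

d=15/2 v_max=3 a_max=3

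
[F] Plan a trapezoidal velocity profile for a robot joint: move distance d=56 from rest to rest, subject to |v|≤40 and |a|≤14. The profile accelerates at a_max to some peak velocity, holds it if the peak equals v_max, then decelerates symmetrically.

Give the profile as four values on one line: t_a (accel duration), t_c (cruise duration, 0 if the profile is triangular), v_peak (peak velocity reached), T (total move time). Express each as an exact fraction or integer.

vₘ²/aₘ = 40²/14 = 800/7
56 < 800/7 so t_c = 0
v_peak = √(56·14) = √784 = 28
t_a = 28/14 = 2; t_c = 0
T = 2·2 = 4

t_a=2 t_c=0 v_peak=28 T=4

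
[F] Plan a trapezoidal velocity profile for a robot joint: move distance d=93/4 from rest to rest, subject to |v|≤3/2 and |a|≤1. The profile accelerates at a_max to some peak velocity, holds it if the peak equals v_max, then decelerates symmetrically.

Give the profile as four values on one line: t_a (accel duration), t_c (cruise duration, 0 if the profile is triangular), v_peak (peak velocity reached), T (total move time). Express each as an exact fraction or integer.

v_max²/a_max = (3/2)²/1 = 9/4
93/4 ≥ 9/4 → trapezoidal
t_a = (3/2)/1 = 3/2; v_peak = 3/2
d_cruise = 93/4 − 9/4 = 21; t_c = 21/(3/2) = 14
T = 2·3/2 + 14 = 17

t_a=3/2 t_c=14 v_peak=3/2 T=17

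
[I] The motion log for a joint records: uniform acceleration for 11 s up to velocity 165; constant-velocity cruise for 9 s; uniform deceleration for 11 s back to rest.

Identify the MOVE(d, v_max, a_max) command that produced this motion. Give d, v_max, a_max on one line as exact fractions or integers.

a_max = 165/11 = 15
d_a = ½·165·11 = 1815/2; d_c = 165·9 = 1485
d = 2·1815/2 + 1485 = 3300
t_c = 9 > 0 → v_max = v_peak = 165

d=3300 v_max=165 a_max=15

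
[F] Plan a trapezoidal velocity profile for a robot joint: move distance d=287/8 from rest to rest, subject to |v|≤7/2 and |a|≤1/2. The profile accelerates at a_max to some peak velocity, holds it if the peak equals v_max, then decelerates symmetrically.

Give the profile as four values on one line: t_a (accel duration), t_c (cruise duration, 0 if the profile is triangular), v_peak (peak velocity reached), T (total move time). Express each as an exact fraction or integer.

v_max²/a_max = (7/2)²/(1/2) = 49/2
287/8 ≥ 49/2 so v_max reached
t_a = (7/2)/(1/2) = 7; v_peak = 7/2
d_cruise = 287/8 − 49/2 = 91/8; t_c = (91/8)/(7/2) = 13/4
T = 2·7 + 13/4 = 69/4

t_a=7 t_c=13/4 v_peak=7/2 T=69/4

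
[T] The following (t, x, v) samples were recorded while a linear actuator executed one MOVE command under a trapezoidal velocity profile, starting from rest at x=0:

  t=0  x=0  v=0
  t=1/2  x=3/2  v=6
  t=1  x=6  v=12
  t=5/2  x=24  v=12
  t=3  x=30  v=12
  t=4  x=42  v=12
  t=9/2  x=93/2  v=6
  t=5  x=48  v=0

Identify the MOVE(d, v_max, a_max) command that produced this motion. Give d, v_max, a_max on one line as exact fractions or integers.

final state: t=5, x=48, v=0 → d = 48
a_max = (6−0)/(1/2−0) = 12
max v = 12 over t∈[1,4] → v_max = 12
check: 12·(1+3) = 48 ✓

d=48 v_max=12 a_max=12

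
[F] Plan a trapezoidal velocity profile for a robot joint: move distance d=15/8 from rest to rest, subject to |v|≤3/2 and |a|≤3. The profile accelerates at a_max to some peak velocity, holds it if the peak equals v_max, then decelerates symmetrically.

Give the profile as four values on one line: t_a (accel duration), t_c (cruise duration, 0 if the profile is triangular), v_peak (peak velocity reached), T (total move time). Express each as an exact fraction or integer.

v_max²/a_max = (3/2)²/3 = 3/4
15/8 ≥ 3/4 ⇒ cruise phase
t_a = (3/2)/3 = 1/2; v_peak = 3/2
d_cruise = 15/8 − 3/4 = 9/8; t_c = (9/8)/(3/2) = 3/4
T = 2·1/2 + 3/4 = 7/4

t_a=1/2 t_c=3/4 v_peak=3/2 T=7/4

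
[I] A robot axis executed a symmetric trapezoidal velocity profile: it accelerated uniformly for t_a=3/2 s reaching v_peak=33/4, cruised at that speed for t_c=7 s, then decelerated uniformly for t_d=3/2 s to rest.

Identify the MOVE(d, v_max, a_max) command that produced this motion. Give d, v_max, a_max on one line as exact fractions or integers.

d=561/8 v_max=33/4 a_max=11/2

a_max = (33/4)/(3/2) = 11/2
d_a = ½·33/4·3/2 = 99/16; d_c = 33/4·7 = 231/4
d = 2·99/16 + 231/4 = 561/8
t_c = 7 > 0 so v_max = 33/4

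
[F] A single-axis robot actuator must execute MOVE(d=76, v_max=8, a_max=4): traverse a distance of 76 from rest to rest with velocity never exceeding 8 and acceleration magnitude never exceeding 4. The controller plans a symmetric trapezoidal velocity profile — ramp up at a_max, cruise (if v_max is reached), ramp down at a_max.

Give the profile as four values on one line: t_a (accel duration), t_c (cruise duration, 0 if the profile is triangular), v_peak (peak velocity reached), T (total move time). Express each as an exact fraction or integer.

(v_max)²/a_max = 8²/4 = 16
76 ≥ 16 ⇒ cruise phase
t_a = 8/4 = 2; v_peak = 8
d_cruise = 76 − 16 = 60; t_c = 60/8 = 15/2
T = 2·2 + 15/2 = 23/2

t_a=2 t_c=15/2 v_peak=8 T=23/2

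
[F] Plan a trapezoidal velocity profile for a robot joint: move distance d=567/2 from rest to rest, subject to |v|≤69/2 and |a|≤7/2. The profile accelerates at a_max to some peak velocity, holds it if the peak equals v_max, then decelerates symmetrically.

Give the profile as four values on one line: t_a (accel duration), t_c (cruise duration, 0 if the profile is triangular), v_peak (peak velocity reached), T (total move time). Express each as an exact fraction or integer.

t_a=9 t_c=0 v_peak=63/2 T=18

v_max²/a_max = (69/2)²/(7/2) = 4761/14
567/2 < 4761/14 so t_c = 0
v_peak = √(567/2·7/2) = √(3969/4) = 63/2
t_a = (63/2)/(7/2) = 9; t_c = 0
T = 2·9 = 18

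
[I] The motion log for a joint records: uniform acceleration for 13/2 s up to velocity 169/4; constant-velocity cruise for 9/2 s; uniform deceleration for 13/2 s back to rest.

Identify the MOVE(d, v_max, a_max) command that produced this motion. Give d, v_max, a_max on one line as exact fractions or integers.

a_max = (169/4)/(13/2) = 13/2
d_a = ½·169/4·13/2 = 2197/16; d_c = 169/4·9/2 = 1521/8
d = 2·2197/16 + 1521/8 = 1859/4
t_c = 9/2 > 0 so v_max = 169/4

d=1859/4 v_max=169/4 a_max=13/2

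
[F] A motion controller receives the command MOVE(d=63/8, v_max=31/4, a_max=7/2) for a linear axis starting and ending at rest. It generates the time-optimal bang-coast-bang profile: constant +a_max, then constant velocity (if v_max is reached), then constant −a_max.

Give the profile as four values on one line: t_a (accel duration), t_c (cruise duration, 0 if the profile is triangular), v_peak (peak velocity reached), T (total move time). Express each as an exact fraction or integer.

t_a=3/2 t_c=0 v_peak=21/4 T=3

(v_max)²/a_max = (31/4)²/(7/2) = 961/56
63/8 < 961/56 so t_c = 0
v_peak = √(63/8·7/2) = √(441/16) = 21/4
t_a = (21/4)/(7/2) = 3/2; t_c = 0
T = 2·3/2 = 3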